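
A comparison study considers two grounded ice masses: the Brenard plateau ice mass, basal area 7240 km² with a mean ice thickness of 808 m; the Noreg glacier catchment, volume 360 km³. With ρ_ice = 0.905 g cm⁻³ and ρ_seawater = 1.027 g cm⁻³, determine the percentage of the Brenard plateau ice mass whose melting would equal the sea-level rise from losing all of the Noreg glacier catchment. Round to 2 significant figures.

Equal sea-level rise means equal mass of meltwater, i.e. equal mass of ice lost.
Ice mass of Noreg: 3.258×10^14 kg; ice mass of Brenard: 5.294×10^15 kg.
Fraction required = 3.258×10^14 / 5.294×10^15 = 0.0615 → 6.2 %.

≈ 6.2 %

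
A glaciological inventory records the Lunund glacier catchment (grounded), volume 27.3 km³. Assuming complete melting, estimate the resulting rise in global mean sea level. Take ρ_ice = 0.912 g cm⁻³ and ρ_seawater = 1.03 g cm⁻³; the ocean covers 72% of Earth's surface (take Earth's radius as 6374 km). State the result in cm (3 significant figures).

≈ 6.58×10^-3 cm

Lunund: 27.3 km³ × (912/1030) = 24.17 km³ of water.
Spread over 3.68×10^14 m² of ocean, Δh = 2.417×10^10 / 3.68×10^14 = 6.58×10^-5 m = 6.58×10^-3 cm.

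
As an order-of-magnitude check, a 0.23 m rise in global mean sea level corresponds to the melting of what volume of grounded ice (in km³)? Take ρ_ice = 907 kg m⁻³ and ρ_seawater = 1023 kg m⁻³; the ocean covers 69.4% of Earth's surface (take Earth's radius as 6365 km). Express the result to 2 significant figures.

≈ 9.2×10^4 km³

Required water volume = Δh × A = 0.23 m × 3.53×10^14 m² = 8.126×10^13 m³ = 8.126×10^4 km³.
Ice volume = water volume × ρ_w/ρ_ice = 8.126×10^4 × 1023/907 = 9.2×10^4 km³.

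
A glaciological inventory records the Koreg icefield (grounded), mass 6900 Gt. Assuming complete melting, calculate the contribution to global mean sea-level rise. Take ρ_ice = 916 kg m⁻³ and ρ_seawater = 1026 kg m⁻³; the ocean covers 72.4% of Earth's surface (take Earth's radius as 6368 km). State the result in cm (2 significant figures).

Koreg: 6900 Gt = 6.900×10^15 kg; dividing by ρ_w = 1026 kg m⁻³ gives 6.725×10^12 m³ of water.
Spread over 3.69×10^14 m² of ocean, Δh = 6.725×10^12 / 3.69×10^14 = 0.0182 m = 1.8 cm.

≈ 1.8 cm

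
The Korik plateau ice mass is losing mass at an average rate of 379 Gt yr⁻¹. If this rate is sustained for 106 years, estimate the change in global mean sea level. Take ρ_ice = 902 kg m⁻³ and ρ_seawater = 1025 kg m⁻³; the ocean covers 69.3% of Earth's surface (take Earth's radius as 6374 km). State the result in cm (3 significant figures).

Total mass lost = 379 Gt/yr × 106 yr = 4.017×10^4 Gt = 4.017×10^16 kg.
ρ_w = 1025 kg m⁻³, so water volume = 4.017×10^16 / 1025 = 3.919×10^13 m³.
Δh = 3.919×10^13 / 3.54×10^14 = 0.111 m = 11.1 cm.

≈ 11.1 cm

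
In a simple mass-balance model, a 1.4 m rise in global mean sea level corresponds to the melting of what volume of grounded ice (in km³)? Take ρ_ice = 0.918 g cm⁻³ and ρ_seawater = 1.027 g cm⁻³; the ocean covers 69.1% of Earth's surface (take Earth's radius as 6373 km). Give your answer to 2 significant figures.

Required water volume = Δh × A = 1.4 m × 3.53×10^14 m² = 4.937×10^14 m³ = 4.937×10^5 km³.
Ice volume = water volume × ρ_w/ρ_ice = 4.937×10^5 × 1027/918 = 5.5×10^5 km³.

≈ 5.5×10^5 km³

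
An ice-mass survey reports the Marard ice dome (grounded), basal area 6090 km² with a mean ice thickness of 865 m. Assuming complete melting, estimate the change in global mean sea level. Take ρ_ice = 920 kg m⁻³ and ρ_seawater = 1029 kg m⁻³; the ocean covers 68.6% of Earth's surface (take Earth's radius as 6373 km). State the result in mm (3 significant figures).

Marard: ice volume = 6090 km² × 865 m = 5268 km³; 5268 × (920/1029) = 4710 km³ of water.
Spread over 3.50×10^14 m² of ocean, Δh = 4.710×10^12 / 3.50×10^14 = 0.0135 m = 13.5 mm.

≈ 13.5 mm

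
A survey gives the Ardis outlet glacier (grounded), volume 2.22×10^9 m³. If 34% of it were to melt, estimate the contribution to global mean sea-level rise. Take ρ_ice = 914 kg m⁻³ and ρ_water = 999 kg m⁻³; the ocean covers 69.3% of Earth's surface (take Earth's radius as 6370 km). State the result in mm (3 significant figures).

Ardis: 0.34 × 2.22×10^9 m³ × (914/999) = 6.906×10^8 m³ of water.
Spread over 3.53×10^14 m² of ocean, Δh = 6.906×10^8 / 3.53×10^14 = 1.95×10^-6 m = 1.95×10^-3 mm.

≈ 1.95×10^-3 mm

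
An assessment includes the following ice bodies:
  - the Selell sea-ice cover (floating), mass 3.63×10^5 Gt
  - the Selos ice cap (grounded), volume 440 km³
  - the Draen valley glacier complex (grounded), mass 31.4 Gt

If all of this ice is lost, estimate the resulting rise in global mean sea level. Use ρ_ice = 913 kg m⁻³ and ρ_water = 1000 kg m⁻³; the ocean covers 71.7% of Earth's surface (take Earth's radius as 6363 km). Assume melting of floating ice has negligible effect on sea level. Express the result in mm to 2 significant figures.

The Selell sea-ice cover is floating and already displaces its own weight of water, so its melt adds essentially nothing to sea level.
Selos: 440 km³ × (913/1000) = 401.7 km³ of water.
Draen: 31.4 Gt = 3.140×10^13 kg; dividing by ρ_w = 1000 kg m⁻³ gives 3.140×10^10 m³ of water.
Total added water ≈ 4.331×10^11 m³ over 3.65×10^14 m² → Δh = 1.19×10^-3 m = 1.2 mm.

≈ 1.2 mm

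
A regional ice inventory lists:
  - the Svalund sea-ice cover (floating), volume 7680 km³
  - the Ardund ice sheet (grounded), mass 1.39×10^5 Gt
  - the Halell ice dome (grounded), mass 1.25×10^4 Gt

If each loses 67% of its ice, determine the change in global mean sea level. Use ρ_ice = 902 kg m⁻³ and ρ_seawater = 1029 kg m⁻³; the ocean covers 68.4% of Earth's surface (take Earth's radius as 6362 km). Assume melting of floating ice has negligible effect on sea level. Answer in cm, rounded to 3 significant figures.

The Svalund sea-ice cover is floating and already displaces its own weight of water, so its melt adds essentially nothing to sea level.
Ardund: 0.67 × 1.39×10^5 Gt = 9.313×10^16 kg; dividing by ρ_w = 1029 kg m⁻³ gives 9.051×10^13 m³ of water.
Halell: 0.67 × 1.25×10^4 Gt = 8.375×10^15 kg; dividing by ρ_w = 1029 kg m⁻³ gives 8.139×10^12 m³ of water.
Total added water ≈ 9.864×10^13 m³ over 3.48×10^14 m² → Δh = 0.284 m = 28.4 cm.

≈ 28.4 cm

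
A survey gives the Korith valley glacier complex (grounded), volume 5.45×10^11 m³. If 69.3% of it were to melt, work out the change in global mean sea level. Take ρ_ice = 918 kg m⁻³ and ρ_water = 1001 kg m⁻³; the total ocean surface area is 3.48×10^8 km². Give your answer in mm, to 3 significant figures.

Korith: 0.693 × 5.45×10^11 m³ × (918/1001) = 3.464×10^11 m³ of water.
Spread over 3.48×10^14 m² of ocean, Δh = 3.464×10^11 / 3.48×10^14 = 9.95×10^-4 m = 0.995 mm.

≈ 0.995 mm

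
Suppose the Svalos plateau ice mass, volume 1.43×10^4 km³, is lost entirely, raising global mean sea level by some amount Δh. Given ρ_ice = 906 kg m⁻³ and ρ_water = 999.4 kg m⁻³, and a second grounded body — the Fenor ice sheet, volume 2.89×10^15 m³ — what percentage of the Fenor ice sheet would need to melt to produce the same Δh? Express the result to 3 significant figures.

Equal sea-level rise means equal mass of meltwater, i.e. equal mass of ice lost.
Ice mass of Svalos: 1.296×10^16 kg; ice mass of Fenor: 2.618×10^18 kg.
Fraction required = 1.296×10^16 / 2.618×10^18 = 4.95×10^-3 → 0.495 %.

≈ 0.495 %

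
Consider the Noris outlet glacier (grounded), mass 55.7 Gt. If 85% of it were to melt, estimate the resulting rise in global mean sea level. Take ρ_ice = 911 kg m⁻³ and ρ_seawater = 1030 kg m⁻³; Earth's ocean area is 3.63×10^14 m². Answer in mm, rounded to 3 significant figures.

≈ 0.127 mm

Noris: 0.85 × 55.7 Gt = 4.734×10^13 kg; dividing by ρ_w = 1030 kg m⁻³ gives 4.597×10^10 m³ of water.
Spread over 3.63×10^14 m² of ocean, Δh = 4.597×10^10 / 3.63×10^14 = 1.27×10^-4 m = 0.127 mm.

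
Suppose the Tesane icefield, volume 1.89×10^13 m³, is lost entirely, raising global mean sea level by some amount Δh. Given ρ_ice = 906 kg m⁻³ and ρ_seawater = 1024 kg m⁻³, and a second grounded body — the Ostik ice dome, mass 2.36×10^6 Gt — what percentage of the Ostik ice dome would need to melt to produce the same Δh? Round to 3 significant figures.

≈ 0.726 %

Equal sea-level rise means equal mass of meltwater, i.e. equal mass of ice lost.
Ice mass of Tesane: 1.712×10^16 kg; ice mass of Ostik: 2.360×10^18 kg.
Fraction required = 1.712×10^16 / 2.360×10^18 = 7.26×10^-3 → 0.726 %.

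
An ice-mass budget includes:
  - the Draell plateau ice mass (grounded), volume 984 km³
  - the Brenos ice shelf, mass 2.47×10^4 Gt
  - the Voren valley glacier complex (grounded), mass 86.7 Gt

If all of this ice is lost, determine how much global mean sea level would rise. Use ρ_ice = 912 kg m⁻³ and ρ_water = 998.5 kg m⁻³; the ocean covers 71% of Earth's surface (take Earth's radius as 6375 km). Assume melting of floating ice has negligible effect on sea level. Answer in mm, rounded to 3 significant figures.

Draell: 984 km³ × (912/998.5) = 898.8 km³ of water.
The Brenos ice shelf is floating and already displaces its own weight of water, so its melt adds essentially nothing to sea level.
Voren: 86.7 Gt = 8.670×10^13 kg; dividing by ρ_w = 998.5 kg m⁻³ gives 8.683×10^10 m³ of water.
Total added water ≈ 9.856×10^11 m³ over 3.63×10^14 m² → Δh = 2.72×10^-3 m = 2.72 mm.

≈ 2.72 mm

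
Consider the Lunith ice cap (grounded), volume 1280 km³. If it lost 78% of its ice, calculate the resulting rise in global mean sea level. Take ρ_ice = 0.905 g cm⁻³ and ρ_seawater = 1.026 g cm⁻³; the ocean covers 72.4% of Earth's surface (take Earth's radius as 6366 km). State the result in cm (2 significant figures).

Lunith: 0.78 × 1280 km³ × (905/1026) = 880.7 km³ of water.
Spread over 3.69×10^14 m² of ocean, Δh = 8.807×10^11 / 3.69×10^14 = 2.39×10^-3 m = 0.24 cm.

≈ 0.24 cm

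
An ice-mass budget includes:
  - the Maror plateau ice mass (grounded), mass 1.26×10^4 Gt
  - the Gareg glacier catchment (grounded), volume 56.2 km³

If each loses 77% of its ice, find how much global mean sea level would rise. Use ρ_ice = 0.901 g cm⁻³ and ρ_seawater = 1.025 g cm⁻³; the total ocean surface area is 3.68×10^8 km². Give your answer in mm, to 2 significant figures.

Maror: 0.77 × 1.26×10^4 Gt = 9.702×10^15 kg; dividing by ρ_w = 1.025 g cm⁻³ = 1025 kg m⁻³ gives 9.465×10^12 m³ of water.
Gareg: 0.77 × 56.2 km³ × (901/1025) = 38.04 km³ of water.
Total added water ≈ 9.503×10^12 m³ over 3.68×10^14 m² → Δh = 0.0258 m = 26 mm.

≈ 26 mm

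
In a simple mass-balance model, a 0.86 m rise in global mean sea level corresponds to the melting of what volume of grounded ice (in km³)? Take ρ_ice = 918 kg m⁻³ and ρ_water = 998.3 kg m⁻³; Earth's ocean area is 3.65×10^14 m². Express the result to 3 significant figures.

≈ 3.41×10^5 km³

Required water volume = Δh × A = 0.86 m × 3.65×10^14 m² = 3.139×10^14 m³ = 3.139×10^5 km³.
Ice volume = water volume × ρ_w/ρ_ice = 3.139×10^5 × 998.3/918 = 3.41×10^5 km³.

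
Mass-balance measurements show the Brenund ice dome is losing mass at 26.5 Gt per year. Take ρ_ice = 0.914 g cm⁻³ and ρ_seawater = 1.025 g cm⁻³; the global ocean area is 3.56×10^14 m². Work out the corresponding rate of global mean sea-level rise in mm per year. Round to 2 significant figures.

ρ_w = 1.025 g cm⁻³ = 1025 kg m⁻³. Annual water volume added = 26.5 Gt / ρ_w = 2.650×10^13 kg / 1025 kg m⁻³ = 2.585×10^10 m³.
Δh per year = 2.585×10^10 / 3.56×10^14 = 7.26×10^-5 m = 0.073 mm.

≈ 0.073 mm/yr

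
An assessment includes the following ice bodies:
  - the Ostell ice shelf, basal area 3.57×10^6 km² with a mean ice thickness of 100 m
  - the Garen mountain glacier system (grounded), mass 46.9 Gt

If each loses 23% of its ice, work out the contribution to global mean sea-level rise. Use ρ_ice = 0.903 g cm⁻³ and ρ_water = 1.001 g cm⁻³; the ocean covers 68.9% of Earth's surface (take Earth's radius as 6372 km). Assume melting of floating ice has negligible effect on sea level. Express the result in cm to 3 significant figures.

≈ 3.07×10^-3 cm

The Ostell ice shelf is floating and already displaces its own weight of water, so its melt adds essentially nothing to sea level.
Garen: 0.23 × 46.9 Gt = 1.079×10^13 kg; dividing by ρ_w = 1.001 g cm⁻³ = 1001 kg m⁻³ gives 1.078×10^10 m³ of water.
Total added water ≈ 1.078×10^10 m³ over 3.52×10^14 m² → Δh = 3.07×10^-5 m = 3.07×10^-3 cm.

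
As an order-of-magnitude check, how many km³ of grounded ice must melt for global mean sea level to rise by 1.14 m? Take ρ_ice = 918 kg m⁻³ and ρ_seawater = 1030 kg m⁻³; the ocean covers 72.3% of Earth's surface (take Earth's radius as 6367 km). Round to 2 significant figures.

Required water volume = Δh × A = 1.14 m × 3.68×10^14 m² = 4.199×10^14 m³ = 4.199×10^5 km³.
Ice volume = water volume × ρ_w/ρ_ice = 4.199×10^5 × 1030/918 = 4.7×10^5 km³.

≈ 4.7×10^5 km³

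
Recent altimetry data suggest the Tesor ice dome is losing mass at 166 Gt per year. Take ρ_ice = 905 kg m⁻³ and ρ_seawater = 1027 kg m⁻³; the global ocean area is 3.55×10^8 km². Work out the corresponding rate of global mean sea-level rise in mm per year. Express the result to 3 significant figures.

ρ_w = 1027 kg m⁻³. Annual water volume added = 166 Gt / ρ_w = 1.660×10^14 kg / 1027 kg m⁻³ = 1.616×10^11 m³.
Δh per year = 1.616×10^11 / 3.55×10^14 = 4.55×10^-4 m = 0.455 mm.

≈ 0.455 mm/yr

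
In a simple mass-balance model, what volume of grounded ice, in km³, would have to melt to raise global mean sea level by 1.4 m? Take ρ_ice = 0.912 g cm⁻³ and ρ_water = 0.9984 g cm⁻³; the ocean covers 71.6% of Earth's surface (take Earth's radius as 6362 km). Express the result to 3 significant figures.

Required water volume = Δh × A = 1.4 m × 3.64×10^14 m² = 5.098×10^14 m³ = 5.098×10^5 km³.
Ice volume = water volume × ρ_w/ρ_ice = 5.098×10^5 × 998.4/912 = 5.58×10^5 km³.

≈ 5.58×10^5 km³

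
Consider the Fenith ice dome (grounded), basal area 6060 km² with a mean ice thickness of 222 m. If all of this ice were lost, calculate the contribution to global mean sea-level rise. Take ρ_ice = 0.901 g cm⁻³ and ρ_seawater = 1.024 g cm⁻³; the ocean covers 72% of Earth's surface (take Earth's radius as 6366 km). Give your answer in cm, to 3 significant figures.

Fenith: ice volume = 6060 km² × 222 m = 1345 km³; 1345 × (901/1024) = 1184 km³ of water.
Spread over 3.67×10^14 m² of ocean, Δh = 1.184×10^12 / 3.67×10^14 = 3.23×10^-3 m = 0.323 cm.

≈ 0.323 cm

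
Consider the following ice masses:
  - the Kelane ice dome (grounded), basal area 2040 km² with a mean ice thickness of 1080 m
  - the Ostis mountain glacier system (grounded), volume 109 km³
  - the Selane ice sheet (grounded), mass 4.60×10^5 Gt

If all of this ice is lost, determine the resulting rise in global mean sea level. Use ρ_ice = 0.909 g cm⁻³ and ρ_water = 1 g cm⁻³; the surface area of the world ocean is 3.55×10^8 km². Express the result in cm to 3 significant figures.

Kelane: ice volume = 2040 km² × 1080 m = 2203 km³; 2203 × (909/1000) = 2003 km³ of water.
Ostis: 109 km³ × (909/1000) = 99.08 km³ of water.
Selane: 4.60×10^5 Gt = 4.600×10^17 kg; dividing by ρ_w = 1 g cm⁻³ = 1000 kg m⁻³ gives 4.600×10^14 m³ of water.
Total added water ≈ 4.621×10^14 m³ over 3.55×10^14 m² → Δh = 1.30 m = 130 cm.

≈ 130 cm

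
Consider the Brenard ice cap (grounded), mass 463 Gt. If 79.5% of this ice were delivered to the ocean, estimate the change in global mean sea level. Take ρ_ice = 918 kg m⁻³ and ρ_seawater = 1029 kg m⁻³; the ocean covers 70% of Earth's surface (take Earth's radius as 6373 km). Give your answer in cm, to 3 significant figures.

Brenard: 0.795 × 463 Gt = 3.681×10^14 kg; dividing by ρ_w = 1029 kg m⁻³ gives 3.577×10^11 m³ of water.
Spread over 3.57×10^14 m² of ocean, Δh = 3.577×10^11 / 3.57×10^14 = 1.00×10^-3 m = 0.100 cm.

≈ 0.100 cm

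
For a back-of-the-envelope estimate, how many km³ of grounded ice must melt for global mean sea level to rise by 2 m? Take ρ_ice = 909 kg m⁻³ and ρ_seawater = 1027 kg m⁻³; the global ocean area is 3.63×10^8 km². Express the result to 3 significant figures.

Required water volume = Δh × A = 2 m × 3.63×10^14 m² = 7.260×10^14 m³ = 7.260×10^5 km³.
Ice volume = water volume × ρ_w/ρ_ice = 7.260×10^5 × 1027/909 = 8.20×10^5 km³.

≈ 8.20×10^5 km³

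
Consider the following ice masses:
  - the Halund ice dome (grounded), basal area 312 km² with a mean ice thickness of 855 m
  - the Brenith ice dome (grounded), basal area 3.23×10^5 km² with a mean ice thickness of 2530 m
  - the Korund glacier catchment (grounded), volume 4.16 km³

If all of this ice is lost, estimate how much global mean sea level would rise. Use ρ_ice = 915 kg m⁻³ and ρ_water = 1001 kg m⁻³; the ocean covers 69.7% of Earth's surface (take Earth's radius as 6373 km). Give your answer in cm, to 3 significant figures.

≈ 210 cm

Halund: ice volume = 312 km² × 855 m = 266.8 km³; 266.8 × (915/1001) = 243.8 km³ of water.
Brenith: ice volume = 3.23×10^5 km² × 2530 m = 8.172×10^5 km³; 8.172×10^5 × (915/1001) = 7.470×10^5 km³ of water.
Korund: 4.16 km³ × (915/1001) = 3.803 km³ of water.
Total added water ≈ 7.472×10^14 m³ over 3.56×10^14 m² → Δh = 2.10 m = 210 cm.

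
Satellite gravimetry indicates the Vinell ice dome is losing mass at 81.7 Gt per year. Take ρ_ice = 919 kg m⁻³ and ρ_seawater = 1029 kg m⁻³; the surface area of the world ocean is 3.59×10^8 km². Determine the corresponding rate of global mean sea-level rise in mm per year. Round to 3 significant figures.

≈ 0.221 mm/yr

ρ_w = 1029 kg m⁻³. Annual water volume added = 81.7 Gt / ρ_w = 8.170×10^13 kg / 1029 kg m⁻³ = 7.940×10^10 m³.
Δh per year = 7.940×10^10 / 3.59×10^14 = 2.21×10^-4 m = 0.221 mm.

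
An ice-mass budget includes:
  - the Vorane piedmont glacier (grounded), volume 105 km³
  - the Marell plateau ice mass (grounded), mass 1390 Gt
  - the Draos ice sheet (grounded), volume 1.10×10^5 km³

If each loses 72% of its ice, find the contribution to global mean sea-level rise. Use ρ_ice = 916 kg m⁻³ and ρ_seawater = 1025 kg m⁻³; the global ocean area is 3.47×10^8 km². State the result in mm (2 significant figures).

Vorane: 0.72 × 105 km³ × (916/1025) = 67.56 km³ of water.
Marell: 0.72 × 1390 Gt = 1.001×10^15 kg; dividing by ρ_w = 1025 kg m⁻³ gives 9.764×10^11 m³ of water.
Draos: 0.72 × 1.10×10^5 km³ × (916/1025) = 7.078×10^4 km³ of water.
Total added water ≈ 7.182×10^13 m³ over 3.47×10^14 m² → Δh = 0.207 m = 210 mm.

≈ 210 mm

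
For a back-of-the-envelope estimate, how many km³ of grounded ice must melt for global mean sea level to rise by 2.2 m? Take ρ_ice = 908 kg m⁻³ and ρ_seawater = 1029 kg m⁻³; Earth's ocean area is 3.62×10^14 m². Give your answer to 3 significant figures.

≈ 9.03×10^5 km³

Required water volume = Δh × A = 2.2 m × 3.62×10^14 m² = 7.964×10^14 m³ = 7.964×10^5 km³.
Ice volume = water volume × ρ_w/ρ_ice = 7.964×10^5 × 1029/908 = 9.03×10^5 km³.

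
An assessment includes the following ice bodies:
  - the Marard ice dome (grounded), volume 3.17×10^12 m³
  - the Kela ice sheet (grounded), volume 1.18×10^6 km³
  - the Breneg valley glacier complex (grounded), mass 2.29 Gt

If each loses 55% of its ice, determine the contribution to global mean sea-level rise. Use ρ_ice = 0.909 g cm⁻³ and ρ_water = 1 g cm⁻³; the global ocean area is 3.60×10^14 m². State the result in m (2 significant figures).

≈ 1.6 m

Marard: 0.55 × 3.17×10^12 m³ × (909/1000) = 1.585×10^12 m³ of water.
Kela: 0.55 × 1.18×10^6 km³ × (909/1000) = 5.899×10^5 km³ of water.
Breneg: 0.55 × 2.29 Gt = 1.260×10^12 kg; dividing by ρ_w = 1 g cm⁻³ = 1000 kg m⁻³ gives 1.260×10^9 m³ of water.
Total added water ≈ 5.915×10^14 m³ over 3.60×10^14 m² → Δh = 1.64 m.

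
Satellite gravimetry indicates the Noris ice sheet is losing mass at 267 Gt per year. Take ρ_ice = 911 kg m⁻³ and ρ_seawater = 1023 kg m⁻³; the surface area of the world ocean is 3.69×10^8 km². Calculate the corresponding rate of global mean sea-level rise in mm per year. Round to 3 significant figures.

ρ_w = 1023 kg m⁻³. Annual water volume added = 267 Gt / ρ_w = 2.670×10^14 kg / 1023 kg m⁻³ = 2.610×10^11 m³.
Δh per year = 2.610×10^11 / 3.69×10^14 = 7.07×10^-4 m = 0.707 mm.

≈ 0.707 mm/yr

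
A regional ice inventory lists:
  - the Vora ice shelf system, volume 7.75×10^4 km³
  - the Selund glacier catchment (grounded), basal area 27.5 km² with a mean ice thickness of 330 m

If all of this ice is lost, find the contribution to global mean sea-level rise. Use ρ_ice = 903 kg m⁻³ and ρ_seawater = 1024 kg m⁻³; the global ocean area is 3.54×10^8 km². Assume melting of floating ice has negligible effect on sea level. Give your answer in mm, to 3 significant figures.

≈ 0.0226 mm

The Vora ice shelf system is floating and already displaces its own weight of water, so its melt adds essentially nothing to sea level.
Selund: ice volume = 27.5 km² × 330 m = 9.075 km³; 9.075 × (903/1024) = 8.003 km³ of water.
Total added water ≈ 8.003×10^9 m³ over 3.54×10^14 m² → Δh = 2.26×10^-5 m = 0.0226 mm.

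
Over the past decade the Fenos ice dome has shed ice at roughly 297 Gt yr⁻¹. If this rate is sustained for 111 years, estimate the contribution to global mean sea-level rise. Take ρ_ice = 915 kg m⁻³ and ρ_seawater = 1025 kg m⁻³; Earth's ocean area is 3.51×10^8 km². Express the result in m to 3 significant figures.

Total mass lost = 297 Gt/yr × 111 yr = 3.297×10^4 Gt = 3.297×10^16 kg.
ρ_w = 1025 kg m⁻³, so water volume = 3.297×10^16 / 1025 = 3.216×10^13 m³.
Δh = 3.216×10^13 / 3.51×10^14 = 0.0916 m.

≈ 0.0916 m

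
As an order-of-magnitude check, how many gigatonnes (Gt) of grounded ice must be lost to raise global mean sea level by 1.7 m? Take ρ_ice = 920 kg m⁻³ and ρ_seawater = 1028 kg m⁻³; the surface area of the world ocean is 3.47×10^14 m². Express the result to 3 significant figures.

Required water volume = Δh × A = 1.7 m × 3.47×10^14 m² = 5.899×10^14 m³.
ρ_w = 1028 kg m⁻³, so the mass of water = 5.899×10^14 m³ × 1028 kg m⁻³ = 6.064×10^17 kg = 6.06×10^5 Gt (and the same mass of ice, by conservation).

≈ 6.06×10^5 Gt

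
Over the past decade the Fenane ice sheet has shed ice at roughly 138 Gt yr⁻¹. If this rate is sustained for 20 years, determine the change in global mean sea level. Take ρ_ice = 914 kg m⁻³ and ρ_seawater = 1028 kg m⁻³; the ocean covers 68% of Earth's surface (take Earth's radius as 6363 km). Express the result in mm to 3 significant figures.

≈ 7.76 mm

Total mass lost = 138 Gt/yr × 20 yr = 2760 Gt = 2.760×10^15 kg.
ρ_w = 1028 kg m⁻³, so water volume = 2.760×10^15 / 1028 = 2.685×10^12 m³.
Δh = 2.685×10^12 / 3.46×10^14 = 7.76×10^-3 m = 7.76 mm.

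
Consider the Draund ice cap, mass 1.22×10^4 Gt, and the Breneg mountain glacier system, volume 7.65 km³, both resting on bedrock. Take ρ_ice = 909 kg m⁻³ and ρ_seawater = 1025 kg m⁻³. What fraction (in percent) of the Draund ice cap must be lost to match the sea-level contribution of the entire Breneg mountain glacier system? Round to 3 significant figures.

≈ 0.0570 %

Equal sea-level rise means equal mass of meltwater, i.e. equal mass of ice lost.
Ice mass of Breneg: 6.954×10^12 kg; ice mass of Draund: 1.220×10^16 kg.
Fraction required = 6.954×10^12 / 1.220×10^16 = 5.70×10^-4 → 0.0570 %.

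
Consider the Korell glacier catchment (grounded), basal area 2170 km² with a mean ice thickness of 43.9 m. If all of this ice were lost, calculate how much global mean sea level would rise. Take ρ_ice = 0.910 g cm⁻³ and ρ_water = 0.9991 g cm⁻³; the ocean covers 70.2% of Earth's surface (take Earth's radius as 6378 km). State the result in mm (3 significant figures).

Korell: ice volume = 2170 km² × 43.9 m = 95.26 km³; 95.26 × (910/999.1) = 86.77 km³ of water.
Spread over 3.59×10^14 m² of ocean, Δh = 8.677×10^10 / 3.59×10^14 = 2.42×10^-4 m = 0.242 mm.

≈ 0.242 mm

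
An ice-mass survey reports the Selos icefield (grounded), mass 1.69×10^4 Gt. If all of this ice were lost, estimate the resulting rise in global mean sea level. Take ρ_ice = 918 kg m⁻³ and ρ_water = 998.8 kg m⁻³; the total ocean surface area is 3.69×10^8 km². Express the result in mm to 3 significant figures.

≈ 45.9 mm

Selos: 1.69×10^4 Gt = 1.690×10^16 kg; dividing by ρ_w = 998.8 kg m⁻³ gives 1.692×10^13 m³ of water.
Spread over 3.69×10^14 m² of ocean, Δh = 1.692×10^13 / 3.69×10^14 = 0.0459 m = 45.9 mm.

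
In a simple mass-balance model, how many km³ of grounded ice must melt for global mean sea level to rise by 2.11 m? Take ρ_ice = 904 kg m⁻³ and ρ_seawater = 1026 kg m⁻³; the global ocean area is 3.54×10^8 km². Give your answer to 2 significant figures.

≈ 8.5×10^5 km³

Required water volume = Δh × A = 2.11 m × 3.54×10^14 m² = 7.469×10^14 m³ = 7.469×10^5 km³.
Ice volume = water volume × ρ_w/ρ_ice = 7.469×10^5 × 1026/904 = 8.5×10^5 km³.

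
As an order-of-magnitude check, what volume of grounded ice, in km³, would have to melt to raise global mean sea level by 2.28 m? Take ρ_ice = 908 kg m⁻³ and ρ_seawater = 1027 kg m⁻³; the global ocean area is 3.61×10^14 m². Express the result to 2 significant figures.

Required water volume = Δh × A = 2.28 m × 3.61×10^14 m² = 8.231×10^14 m³ = 8.231×10^5 km³.
Ice volume = water volume × ρ_w/ρ_ice = 8.231×10^5 × 1027/908 = 9.3×10^5 km³.

≈ 9.3×10^5 km³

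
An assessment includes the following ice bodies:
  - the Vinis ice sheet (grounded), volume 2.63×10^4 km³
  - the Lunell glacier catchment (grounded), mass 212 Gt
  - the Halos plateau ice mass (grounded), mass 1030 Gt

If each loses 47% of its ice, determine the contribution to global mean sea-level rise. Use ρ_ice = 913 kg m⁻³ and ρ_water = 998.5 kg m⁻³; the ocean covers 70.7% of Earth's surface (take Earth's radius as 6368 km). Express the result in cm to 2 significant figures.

≈ 3.3 cm

Vinis: 0.47 × 2.63×10^4 km³ × (913/998.5) = 1.130×10^4 km³ of water.
Lunell: 0.47 × 212 Gt = 9.964×10^13 kg; dividing by ρ_w = 998.5 kg m⁻³ gives 9.979×10^10 m³ of water.
Halos: 0.47 × 1030 Gt = 4.841×10^14 kg; dividing by ρ_w = 998.5 kg m⁻³ gives 4.848×10^11 m³ of water.
Total added water ≈ 1.189×10^13 m³ over 3.60×10^14 m² → Δh = 0.0330 m = 3.3 cm.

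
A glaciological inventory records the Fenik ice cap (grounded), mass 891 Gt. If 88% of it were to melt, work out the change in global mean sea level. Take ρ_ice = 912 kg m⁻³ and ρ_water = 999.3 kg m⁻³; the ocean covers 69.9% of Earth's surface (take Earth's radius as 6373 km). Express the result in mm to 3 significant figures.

Fenik: 0.88 × 891 Gt = 7.841×10^14 kg; dividing by ρ_w = 999.3 kg m⁻³ gives 7.846×10^11 m³ of water.
Spread over 3.57×10^14 m² of ocean, Δh = 7.846×10^11 / 3.57×10^14 = 2.20×10^-3 m = 2.20 mm.

≈ 2.20 mm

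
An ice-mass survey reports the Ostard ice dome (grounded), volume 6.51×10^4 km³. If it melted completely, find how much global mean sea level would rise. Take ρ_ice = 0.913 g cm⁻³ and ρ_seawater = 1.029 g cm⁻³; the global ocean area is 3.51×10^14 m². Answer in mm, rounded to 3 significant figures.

Ostard: 6.51×10^4 km³ × (913/1029) = 5.776×10^4 km³ of water.
Spread over 3.51×10^14 m² of ocean, Δh = 5.776×10^13 / 3.51×10^14 = 0.165 m = 165 mm.

≈ 165 mm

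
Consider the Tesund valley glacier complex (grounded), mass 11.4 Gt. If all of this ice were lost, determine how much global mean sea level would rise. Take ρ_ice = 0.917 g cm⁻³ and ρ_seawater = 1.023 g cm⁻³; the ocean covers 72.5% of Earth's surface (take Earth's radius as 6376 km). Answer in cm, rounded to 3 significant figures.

Tesund: 11.4 Gt = 1.140×10^13 kg; dividing by ρ_w = 1.023 g cm⁻³ = 1023 kg m⁻³ gives 1.114×10^10 m³ of water.
Spread over 3.70×10^14 m² of ocean, Δh = 1.114×10^10 / 3.70×10^14 = 3.01×10^-5 m = 3.01×10^-3 cm.

≈ 3.01×10^-3 cm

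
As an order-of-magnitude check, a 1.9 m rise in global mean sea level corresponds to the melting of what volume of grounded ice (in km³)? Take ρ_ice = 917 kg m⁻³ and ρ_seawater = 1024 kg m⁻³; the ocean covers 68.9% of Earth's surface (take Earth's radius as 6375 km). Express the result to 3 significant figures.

Required water volume = Δh × A = 1.9 m × 3.52×10^14 m² = 6.686×10^14 m³ = 6.686×10^5 km³.
Ice volume = water volume × ρ_w/ρ_ice = 6.686×10^5 × 1024/917 = 7.47×10^5 km³.

≈ 7.47×10^5 km³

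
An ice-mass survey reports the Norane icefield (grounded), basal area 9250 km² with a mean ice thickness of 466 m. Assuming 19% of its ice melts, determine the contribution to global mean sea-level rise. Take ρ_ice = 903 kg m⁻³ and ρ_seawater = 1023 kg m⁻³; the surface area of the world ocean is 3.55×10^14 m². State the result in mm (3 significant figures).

≈ 2.04 mm

Norane: ice volume = 9250 km² × 466 m = 4310 km³; 0.19 × 4310 × (903/1023) = 722.9 km³ of water.
Spread over 3.55×10^14 m² of ocean, Δh = 7.229×10^11 / 3.55×10^14 = 2.04×10^-3 m = 2.04 mm.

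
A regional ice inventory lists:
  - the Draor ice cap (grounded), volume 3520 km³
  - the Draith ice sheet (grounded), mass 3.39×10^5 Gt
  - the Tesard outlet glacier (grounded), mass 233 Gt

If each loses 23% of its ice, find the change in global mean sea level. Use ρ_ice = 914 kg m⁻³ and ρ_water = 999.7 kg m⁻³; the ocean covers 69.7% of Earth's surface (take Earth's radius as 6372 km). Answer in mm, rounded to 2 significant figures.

≈ 220 mm

Draor: 0.23 × 3520 km³ × (914/999.7) = 740.2 km³ of water.
Draith: 0.23 × 3.39×10^5 Gt = 7.797×10^16 kg; dividing by ρ_w = 999.7 kg m⁻³ gives 7.799×10^13 m³ of water.
Tesard: 0.23 × 233 Gt = 5.359×10^13 kg; dividing by ρ_w = 999.7 kg m⁻³ gives 5.361×10^10 m³ of water.
Total added water ≈ 7.879×10^13 m³ over 3.56×10^14 m² → Δh = 0.222 m = 220 mm.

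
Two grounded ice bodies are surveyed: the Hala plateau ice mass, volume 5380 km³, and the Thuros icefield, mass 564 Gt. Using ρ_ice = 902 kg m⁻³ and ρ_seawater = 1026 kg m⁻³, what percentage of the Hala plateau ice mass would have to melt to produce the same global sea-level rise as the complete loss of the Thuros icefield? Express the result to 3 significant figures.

Equal sea-level rise means equal mass of meltwater, i.e. equal mass of ice lost.
Ice mass of Thuros: 5.640×10^14 kg; ice mass of Hala: 4.853×10^15 kg.
Fraction required = 5.640×10^14 / 4.853×10^15 = 0.116 → 11.6 %.

≈ 11.6 %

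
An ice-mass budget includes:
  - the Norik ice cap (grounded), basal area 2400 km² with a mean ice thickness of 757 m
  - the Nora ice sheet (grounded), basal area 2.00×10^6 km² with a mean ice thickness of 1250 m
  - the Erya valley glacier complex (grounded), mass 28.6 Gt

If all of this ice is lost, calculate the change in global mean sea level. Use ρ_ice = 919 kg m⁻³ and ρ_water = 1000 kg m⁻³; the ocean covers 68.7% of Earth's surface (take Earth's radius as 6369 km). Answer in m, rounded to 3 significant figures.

≈ 6.57 m

Norik: ice volume = 2400 km² × 757 m = 1817 km³; 1817 × (919/1000) = 1670 km³ of water.
Nora: ice volume = 2.00×10^6 km² × 1250 m = 2.500×10^6 km³; 2.500×10^6 × (919/1000) = 2.298×10^6 km³ of water.
Erya: 28.6 Gt = 2.860×10^13 kg; dividing by ρ_w = 1000 kg m⁻³ gives 2.860×10^10 m³ of water.
Total added water ≈ 2.299×10^15 m³ over 3.50×10^14 m² → Δh = 6.57 m.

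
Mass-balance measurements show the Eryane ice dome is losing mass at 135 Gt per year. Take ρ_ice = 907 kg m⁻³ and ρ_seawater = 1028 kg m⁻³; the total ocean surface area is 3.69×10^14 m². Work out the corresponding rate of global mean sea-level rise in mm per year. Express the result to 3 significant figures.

ρ_w = 1028 kg m⁻³. Annual water volume added = 135 Gt / ρ_w = 1.350×10^14 kg / 1028 kg m⁻³ = 1.313×10^11 m³.
Δh per year = 1.313×10^11 / 3.69×10^14 = 3.56×10^-4 m = 0.356 mm.

≈ 0.356 mm/yr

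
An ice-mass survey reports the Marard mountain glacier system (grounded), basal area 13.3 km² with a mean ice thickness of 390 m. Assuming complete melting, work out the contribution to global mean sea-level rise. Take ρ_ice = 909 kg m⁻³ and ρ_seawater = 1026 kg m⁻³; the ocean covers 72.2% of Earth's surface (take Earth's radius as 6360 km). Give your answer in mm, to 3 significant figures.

Marard: ice volume = 13.3 km² × 390 m = 5.187 km³; 5.187 × (909/1026) = 4.596 km³ of water.
Spread over 3.67×10^14 m² of ocean, Δh = 4.596×10^9 / 3.67×10^14 = 1.25×10^-5 m = 0.0125 mm.

≈ 0.0125 mm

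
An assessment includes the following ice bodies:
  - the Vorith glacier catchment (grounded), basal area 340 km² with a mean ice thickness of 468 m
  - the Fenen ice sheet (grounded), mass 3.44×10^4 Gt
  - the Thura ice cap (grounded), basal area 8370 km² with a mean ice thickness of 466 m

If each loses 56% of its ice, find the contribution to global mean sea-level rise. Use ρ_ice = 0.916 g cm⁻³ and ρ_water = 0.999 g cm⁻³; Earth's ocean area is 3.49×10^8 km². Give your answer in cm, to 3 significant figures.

≈ 6.12 cm

Vorith: ice volume = 340 km² × 468 m = 159.1 km³; 0.56 × 159.1 × (916/999) = 81.70 km³ of water.
Fenen: 0.56 × 3.44×10^4 Gt = 1.926×10^16 kg; dividing by ρ_w = 0.999 g cm⁻³ = 999 kg m⁻³ gives 1.928×10^13 m³ of water.
Thura: ice volume = 8370 km² × 466 m = 3900 km³; 0.56 × 3900 × (916/999) = 2003 km³ of water.
Total added water ≈ 2.137×10^13 m³ over 3.49×10^14 m² → Δh = 0.0612 m = 6.12 cm.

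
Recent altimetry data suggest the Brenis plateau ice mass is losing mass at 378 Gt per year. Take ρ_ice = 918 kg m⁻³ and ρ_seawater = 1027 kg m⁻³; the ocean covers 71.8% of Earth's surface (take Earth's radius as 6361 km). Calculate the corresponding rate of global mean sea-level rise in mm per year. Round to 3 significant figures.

≈ 1.01 mm/yr

ρ_w = 1027 kg m⁻³. Annual water volume added = 378 Gt / ρ_w = 3.780×10^14 kg / 1027 kg m⁻³ = 3.681×10^11 m³.
Δh per year = 3.681×10^11 / 3.65×10^14 = 1.01×10^-3 m = 1.01 mm.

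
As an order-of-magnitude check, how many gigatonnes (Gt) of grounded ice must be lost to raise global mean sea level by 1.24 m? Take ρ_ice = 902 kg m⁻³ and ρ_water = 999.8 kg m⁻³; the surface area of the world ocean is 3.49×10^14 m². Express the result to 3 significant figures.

Required water volume = Δh × A = 1.24 m × 3.49×10^14 m² = 4.328×10^14 m³.
ρ_w = 999.8 kg m⁻³, so the mass of water = 4.328×10^14 m³ × 999.8 kg m⁻³ = 4.327×10^17 kg = 4.33×10^5 Gt (and the same mass of ice, by conservation).

≈ 4.33×10^5 Gt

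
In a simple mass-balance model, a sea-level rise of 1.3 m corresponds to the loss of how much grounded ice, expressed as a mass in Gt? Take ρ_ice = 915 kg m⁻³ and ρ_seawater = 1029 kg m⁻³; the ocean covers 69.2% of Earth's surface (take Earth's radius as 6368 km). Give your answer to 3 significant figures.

≈ 4.72×10^5 Gt

Required water volume = Δh × A = 1.3 m × 3.53×10^14 m² = 4.584×10^14 m³.
ρ_w = 1029 kg m⁻³, so the mass of water = 4.584×10^14 m³ × 1029 kg m⁻³ = 4.717×10^17 kg = 4.72×10^5 Gt (and the same mass of ice, by conservation).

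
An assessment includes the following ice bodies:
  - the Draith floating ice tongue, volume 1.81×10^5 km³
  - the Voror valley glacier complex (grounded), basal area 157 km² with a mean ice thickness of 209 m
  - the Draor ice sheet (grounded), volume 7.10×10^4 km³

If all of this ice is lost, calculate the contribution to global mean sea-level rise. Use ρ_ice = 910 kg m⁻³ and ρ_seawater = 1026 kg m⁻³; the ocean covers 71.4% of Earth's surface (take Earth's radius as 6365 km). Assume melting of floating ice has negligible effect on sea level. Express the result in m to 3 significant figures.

≈ 0.173 m

The Draith floating ice tongue is floating and already displaces its own weight of water, so its melt adds essentially nothing to sea level.
Voror: ice volume = 157 km² × 209 m = 32.81 km³; 32.81 × (910/1026) = 29.10 km³ of water.
Draor: 7.10×10^4 km³ × (910/1026) = 6.297×10^4 km³ of water.
Total added water ≈ 6.300×10^13 m³ over 3.64×10^14 m² → Δh = 0.173 m.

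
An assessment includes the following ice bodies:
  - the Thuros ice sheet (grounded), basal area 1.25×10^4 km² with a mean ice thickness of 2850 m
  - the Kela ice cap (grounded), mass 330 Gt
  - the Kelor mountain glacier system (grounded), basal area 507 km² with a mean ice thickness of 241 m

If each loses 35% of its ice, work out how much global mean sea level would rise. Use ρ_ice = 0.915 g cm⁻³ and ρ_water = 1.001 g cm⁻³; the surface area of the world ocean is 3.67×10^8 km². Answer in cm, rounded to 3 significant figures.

≈ 3.15 cm

Thuros: ice volume = 1.25×10^4 km² × 2850 m = 3.562×10^4 km³; 0.35 × 3.562×10^4 × (915/1001) = 1.140×10^4 km³ of water.
Kela: 0.35 × 330 Gt = 1.155×10^14 kg; dividing by ρ_w = 1.001 g cm⁻³ = 1001 kg m⁻³ gives 1.154×10^11 m³ of water.
Kelor: ice volume = 507 km² × 241 m = 122.2 km³; 0.35 × 122.2 × (915/1001) = 39.09 km³ of water.
Total added water ≈ 1.155×10^13 m³ over 3.67×10^14 m² → Δh = 0.0315 m = 3.15 cm.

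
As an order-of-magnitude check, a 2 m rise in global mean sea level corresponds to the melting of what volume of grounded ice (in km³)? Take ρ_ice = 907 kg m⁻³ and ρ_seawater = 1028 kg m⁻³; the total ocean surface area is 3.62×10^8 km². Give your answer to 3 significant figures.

≈ 8.21×10^5 km³

Required water volume = Δh × A = 2 m × 3.62×10^14 m² = 7.240×10^14 m³ = 7.240×10^5 km³.
Ice volume = water volume × ρ_w/ρ_ice = 7.240×10^5 × 1028/907 = 8.21×10^5 km³.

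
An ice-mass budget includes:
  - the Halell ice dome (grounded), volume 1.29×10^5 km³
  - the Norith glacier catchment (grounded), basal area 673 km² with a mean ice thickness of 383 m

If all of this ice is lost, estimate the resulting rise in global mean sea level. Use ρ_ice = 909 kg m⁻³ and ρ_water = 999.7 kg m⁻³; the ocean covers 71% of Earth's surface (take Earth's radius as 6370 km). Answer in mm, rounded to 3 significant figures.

≈ 325 mm

Halell: 1.29×10^5 km³ × (909/999.7) = 1.173×10^5 km³ of water.
Norith: ice volume = 673 km² × 383 m = 257.8 km³; 257.8 × (909/999.7) = 234.4 km³ of water.
Total added water ≈ 1.175×10^14 m³ over 3.62×10^14 m² → Δh = 0.325 m = 325 mm.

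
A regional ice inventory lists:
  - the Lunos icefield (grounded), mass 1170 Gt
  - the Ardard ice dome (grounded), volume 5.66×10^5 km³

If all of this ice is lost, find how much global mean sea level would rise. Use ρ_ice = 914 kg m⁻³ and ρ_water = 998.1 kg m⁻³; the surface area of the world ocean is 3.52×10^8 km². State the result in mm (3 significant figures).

Lunos: 1170 Gt = 1.170×10^15 kg; dividing by ρ_w = 998.1 kg m⁻³ gives 1.172×10^12 m³ of water.
Ardard: 5.66×10^5 km³ × (914/998.1) = 5.183×10^5 km³ of water.
Total added water ≈ 5.195×10^14 m³ over 3.52×10^14 m² → Δh = 1.48 m = 1480 mm.

≈ 1480 mm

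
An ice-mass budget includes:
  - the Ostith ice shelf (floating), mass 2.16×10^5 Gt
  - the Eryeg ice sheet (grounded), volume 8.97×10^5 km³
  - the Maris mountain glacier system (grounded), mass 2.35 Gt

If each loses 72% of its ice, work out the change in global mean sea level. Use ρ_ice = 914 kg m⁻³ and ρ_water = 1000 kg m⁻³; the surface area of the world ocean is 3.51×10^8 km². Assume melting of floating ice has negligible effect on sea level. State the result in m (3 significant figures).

≈ 1.68 m

The Ostith ice shelf is floating and already displaces its own weight of water, so its melt adds essentially nothing to sea level.
Eryeg: 0.72 × 8.97×10^5 km³ × (914/1000) = 5.903×10^5 km³ of water.
Maris: 0.72 × 2.35 Gt = 1.692×10^12 kg; dividing by ρ_w = 1000 kg m⁻³ gives 1.692×10^9 m³ of water.
Total added water ≈ 5.903×10^14 m³ over 3.51×10^14 m² → Δh = 1.68 m.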